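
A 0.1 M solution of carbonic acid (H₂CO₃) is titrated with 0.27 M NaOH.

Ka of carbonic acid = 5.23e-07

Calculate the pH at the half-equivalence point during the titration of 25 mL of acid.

At half-equivalence [HA] = [A⁻], so Henderson-Hasselbalch gives pH = pKa = -log(5.23e-07) = 6.28.

pH = pKa = 6.28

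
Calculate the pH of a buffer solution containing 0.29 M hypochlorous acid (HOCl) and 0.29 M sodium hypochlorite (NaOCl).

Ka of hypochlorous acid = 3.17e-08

pKa = -log(3.17e-08) = 7.50. pH = pKa + log([A⁻]/[HA]) = 7.50 + log(0.29/0.29)

pH = 7.50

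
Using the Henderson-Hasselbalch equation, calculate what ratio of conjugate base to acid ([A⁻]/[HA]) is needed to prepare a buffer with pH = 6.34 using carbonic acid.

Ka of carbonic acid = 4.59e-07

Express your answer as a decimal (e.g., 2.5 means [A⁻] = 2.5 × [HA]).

pKa = -log(4.59e-07) = 6.3382. pH = pKa + log([A⁻]/[HA]), so log([A⁻]/[HA]) = pH − pKa = 6.34 − 6.3382 = 0.0018. [A⁻]/[HA] = 10^(0.0018) = 1.00

[A⁻]/[HA] = 1.00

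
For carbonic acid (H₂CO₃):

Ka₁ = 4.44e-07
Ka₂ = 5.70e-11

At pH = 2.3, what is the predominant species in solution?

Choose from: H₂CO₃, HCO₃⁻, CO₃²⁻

pKa₁ = 6.35, pKa₂ = 10.24. For a polyprotic acid the predominant species crosses at each pKa: below pKa_n the protonated form dominates, above it the deprotonated form does. At pH = 2.3, the predominant species is H₂CO₃.

H₂CO₃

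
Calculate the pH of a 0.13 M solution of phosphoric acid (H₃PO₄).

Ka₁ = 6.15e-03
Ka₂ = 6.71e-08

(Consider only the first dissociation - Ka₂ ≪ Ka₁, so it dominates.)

First dissociation dominates. From Ka₁ = [H⁺][HA⁻]/[H₂A], x² + Ka₁·x − Ka₁·C = 0 with C = 0.13 M and Ka₁ = 6.15e-03. Solving: [H⁺] = (−Ka₁ + √(Ka₁² + 4·Ka₁·C)) / 2 = 2.5367e-02 M. pH = -log(2.5367e-02) = 1.60.

pH = 1.60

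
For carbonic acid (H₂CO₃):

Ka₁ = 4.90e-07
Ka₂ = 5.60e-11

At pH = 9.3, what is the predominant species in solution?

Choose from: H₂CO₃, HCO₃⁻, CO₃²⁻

pKa₁ = 6.31, pKa₂ = 10.25. For a polyprotic acid the predominant species crosses at each pKa: below pKa_n the protonated form dominates, above it the deprotonated form does. At pH = 9.3, the predominant species is HCO₃⁻.

HCO₃⁻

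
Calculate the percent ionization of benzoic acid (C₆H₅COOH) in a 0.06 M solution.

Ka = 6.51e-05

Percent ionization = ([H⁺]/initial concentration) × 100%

Using Ka equilibrium: x² + Ka×x - Ka×C = 0. Solving: [H⁺] = 1.9441e-03. Percent = (1.9441e-03/0.06) × 100

Percent ionization = 3.24%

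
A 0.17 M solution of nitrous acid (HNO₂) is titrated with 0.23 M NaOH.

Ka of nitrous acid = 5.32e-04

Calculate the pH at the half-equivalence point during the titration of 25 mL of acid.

At half-equivalence [HA] = [A⁻], so Henderson-Hasselbalch gives pH = pKa = -log(5.32e-04) = 3.27.

pH = pKa = 3.27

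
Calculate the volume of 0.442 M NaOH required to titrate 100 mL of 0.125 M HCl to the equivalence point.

At equivalence: moles acid = moles base. moles HCl = 0.125 × 100/1000 = 0.0125 mol. V_base = moles / 0.442 × 1000 = 28.3 mL.

V_{base} = 28.3 mL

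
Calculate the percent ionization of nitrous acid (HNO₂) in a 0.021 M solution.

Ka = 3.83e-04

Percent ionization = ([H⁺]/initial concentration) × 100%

Using Ka equilibrium: x² + Ka×x - Ka×C = 0. Solving: [H⁺] = 2.6510e-03. Percent = (2.6510e-03/0.021) × 100

Percent ionization = 12.6%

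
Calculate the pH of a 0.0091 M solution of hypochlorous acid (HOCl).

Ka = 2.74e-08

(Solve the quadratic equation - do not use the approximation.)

x² + Ka×x - Ka×C = 0. Using quadratic formula: [H⁺] = 1.5777e-05

pH = 4.80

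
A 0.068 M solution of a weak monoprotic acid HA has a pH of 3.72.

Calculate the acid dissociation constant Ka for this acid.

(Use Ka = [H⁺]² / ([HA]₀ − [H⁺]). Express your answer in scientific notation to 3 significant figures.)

[H⁺] = 10^(−pH) = 10^(−3.72) = 1.905e-04 M. For HA ⇌ H⁺ + A⁻, Ka = [H⁺][A⁻]/[HA] = [H⁺]² / ([HA]₀ − [H⁺]) = (1.905e-04)² / (0.068 − 1.905e-04) = 5.35e-07.

K_a = 5.35e-07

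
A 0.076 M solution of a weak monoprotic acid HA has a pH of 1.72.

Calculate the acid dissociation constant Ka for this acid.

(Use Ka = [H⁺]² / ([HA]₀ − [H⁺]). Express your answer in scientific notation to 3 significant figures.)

[H⁺] = 10^(−pH) = 10^(−1.72) = 1.905e-02 M. For HA ⇌ H⁺ + A⁻, Ka = [H⁺][A⁻]/[HA] = [H⁺]² / ([HA]₀ − [H⁺]) = (1.905e-02)² / (0.076 − 1.905e-02) = 6.38e-03.

K_a = 6.38e-03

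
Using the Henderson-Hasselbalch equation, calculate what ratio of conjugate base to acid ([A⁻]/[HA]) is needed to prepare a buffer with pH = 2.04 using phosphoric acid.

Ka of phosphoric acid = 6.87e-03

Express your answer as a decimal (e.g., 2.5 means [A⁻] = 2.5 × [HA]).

pKa = -log(6.87e-03) = 2.1630. pH = pKa + log([A⁻]/[HA]), so log([A⁻]/[HA]) = pH − pKa = 2.04 − 2.1630 = -0.1230. [A⁻]/[HA] = 10^(-0.1230) = 0.753

[A⁻]/[HA] = 0.753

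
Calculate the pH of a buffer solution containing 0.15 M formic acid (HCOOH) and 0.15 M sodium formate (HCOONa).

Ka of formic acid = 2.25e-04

pKa = -log(2.25e-04) = 3.65. pH = pKa + log([A⁻]/[HA]) = 3.65 + log(0.15/0.15)

pH = 3.65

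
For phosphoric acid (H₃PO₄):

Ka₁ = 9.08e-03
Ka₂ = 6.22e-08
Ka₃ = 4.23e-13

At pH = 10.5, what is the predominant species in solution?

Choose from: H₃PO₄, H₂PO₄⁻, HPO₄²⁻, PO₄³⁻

pKa₁ = 2.04, pKa₂ = 7.21, pKa₃ = 12.37. For a polyprotic acid the predominant species crosses at each pKa: below pKa_n the protonated form dominates, above it the deprotonated form does. At pH = 10.5, the predominant species is HPO₄²⁻.

HPO₄²⁻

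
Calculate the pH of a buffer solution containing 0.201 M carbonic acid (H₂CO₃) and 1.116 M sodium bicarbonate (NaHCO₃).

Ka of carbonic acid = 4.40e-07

pKa = -log(4.40e-07) = 6.36. pH = pKa + log([A⁻]/[HA]) = 6.36 + log(1.116/0.201)

pH = 7.10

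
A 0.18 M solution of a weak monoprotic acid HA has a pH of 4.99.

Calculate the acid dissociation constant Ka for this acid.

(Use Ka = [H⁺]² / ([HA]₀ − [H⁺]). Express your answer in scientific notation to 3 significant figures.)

[H⁺] = 10^(−pH) = 10^(−4.99) = 1.023e-05 M. For HA ⇌ H⁺ + A⁻, Ka = [H⁺][A⁻]/[HA] = [H⁺]² / ([HA]₀ − [H⁺]) = (1.023e-05)² / (0.18 − 1.023e-05) = 5.82e-10.

K_a = 5.82e-10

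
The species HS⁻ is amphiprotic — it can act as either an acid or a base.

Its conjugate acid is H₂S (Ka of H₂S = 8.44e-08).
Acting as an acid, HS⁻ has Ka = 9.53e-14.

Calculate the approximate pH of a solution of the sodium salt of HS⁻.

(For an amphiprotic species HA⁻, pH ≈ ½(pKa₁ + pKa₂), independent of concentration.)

pKa₁ = -log(8.44e-08) = 7.07; pKa₂ = -log(9.53e-14) = 13.02. For an amphiprotic species, pH ≈ ½(pKa₁ + pKa₂) = ½(7.07 + 13.02) = 10.05.

pH = 10.05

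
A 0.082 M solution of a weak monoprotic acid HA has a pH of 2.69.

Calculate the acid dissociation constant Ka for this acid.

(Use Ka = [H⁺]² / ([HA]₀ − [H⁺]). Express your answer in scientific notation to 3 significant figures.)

[H⁺] = 10^(−pH) = 10^(−2.69) = 2.042e-03 M. For HA ⇌ H⁺ + A⁻, Ka = [H⁺][A⁻]/[HA] = [H⁺]² / ([HA]₀ − [H⁺]) = (2.042e-03)² / (0.082 − 2.042e-03) = 5.21e-05.

K_a = 5.21e-05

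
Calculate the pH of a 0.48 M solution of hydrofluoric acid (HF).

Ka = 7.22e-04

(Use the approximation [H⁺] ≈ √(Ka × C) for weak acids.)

[H⁺] = √(Ka × C) = √(7.22e-04 × 0.48) = 1.8616e-02. pH = -log(1.8616e-02)

pH = 1.73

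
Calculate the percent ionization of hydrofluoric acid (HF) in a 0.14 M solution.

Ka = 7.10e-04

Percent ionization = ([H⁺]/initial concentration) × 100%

Using Ka equilibrium: x² + Ka×x - Ka×C = 0. Solving: [H⁺] = 9.6213e-03. Percent = (9.6213e-03/0.14) × 100

Percent ionization = 6.87%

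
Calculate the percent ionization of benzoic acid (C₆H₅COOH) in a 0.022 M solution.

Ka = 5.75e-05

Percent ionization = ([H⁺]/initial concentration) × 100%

Using Ka equilibrium: x² + Ka×x - Ka×C = 0. Solving: [H⁺] = 1.0963e-03. Percent = (1.0963e-03/0.022) × 100

Percent ionization = 4.98%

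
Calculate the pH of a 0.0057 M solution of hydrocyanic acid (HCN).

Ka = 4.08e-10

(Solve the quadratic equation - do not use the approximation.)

x² + Ka×x - Ka×C = 0. Using quadratic formula: [H⁺] = 1.5248e-06

pH = 5.82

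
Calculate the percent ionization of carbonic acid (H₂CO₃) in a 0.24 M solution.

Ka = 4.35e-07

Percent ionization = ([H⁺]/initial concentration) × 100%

Using Ka equilibrium: x² + Ka×x - Ka×C = 0. Solving: [H⁺] = 3.2289e-04. Percent = (3.2289e-04/0.24) × 100

Percent ionization = 0.135%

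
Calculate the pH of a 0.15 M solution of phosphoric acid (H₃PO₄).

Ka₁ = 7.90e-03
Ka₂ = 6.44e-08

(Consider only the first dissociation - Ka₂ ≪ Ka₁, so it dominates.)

First dissociation dominates. From Ka₁ = [H⁺][HA⁻]/[H₂A], x² + Ka₁·x − Ka₁·C = 0 with C = 0.15 M and Ka₁ = 7.90e-03. Solving: [H⁺] = (−Ka₁ + √(Ka₁² + 4·Ka₁·C)) / 2 = 3.0700e-02 M. pH = -log(3.0700e-02) = 1.51.

pH = 1.51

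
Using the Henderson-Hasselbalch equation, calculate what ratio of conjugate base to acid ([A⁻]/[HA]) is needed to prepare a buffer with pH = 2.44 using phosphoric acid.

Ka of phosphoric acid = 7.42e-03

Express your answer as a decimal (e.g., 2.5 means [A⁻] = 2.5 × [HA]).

pKa = -log(7.42e-03) = 2.1296. pH = pKa + log([A⁻]/[HA]), so log([A⁻]/[HA]) = pH − pKa = 2.44 − 2.1296 = 0.3104. [A⁻]/[HA] = 10^(0.3104) = 2.04

[A⁻]/[HA] = 2.04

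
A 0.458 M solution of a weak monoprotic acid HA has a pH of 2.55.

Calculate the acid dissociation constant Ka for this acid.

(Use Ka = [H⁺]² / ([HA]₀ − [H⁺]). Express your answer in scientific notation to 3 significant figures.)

[H⁺] = 10^(−pH) = 10^(−2.55) = 2.818e-03 M. For HA ⇌ H⁺ + A⁻, Ka = [H⁺][A⁻]/[HA] = [H⁺]² / ([HA]₀ − [H⁺]) = (2.818e-03)² / (0.458 − 2.818e-03) = 1.75e-05.

K_a = 1.75e-05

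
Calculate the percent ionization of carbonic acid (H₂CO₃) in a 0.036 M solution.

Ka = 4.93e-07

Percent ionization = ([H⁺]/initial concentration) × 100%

Using Ka equilibrium: x² + Ka×x - Ka×C = 0. Solving: [H⁺] = 1.3298e-04. Percent = (1.3298e-04/0.036) × 100

Percent ionization = 0.369%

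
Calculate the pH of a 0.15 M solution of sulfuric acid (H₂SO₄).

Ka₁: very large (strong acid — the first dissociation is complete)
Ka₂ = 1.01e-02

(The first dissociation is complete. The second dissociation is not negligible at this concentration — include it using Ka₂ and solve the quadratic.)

First dissociation is complete: [H⁺]₀ = [HSO₄⁻]₀ = C = 0.15 M. Second dissociation HSO₄⁻ ⇌ H⁺ + SO₄²⁻: let x = [SO₄²⁻]. Ka₂ = (C + x)·x / (C − x) = 1.01e-02 → x² + (C + Ka₂)·x − Ka₂·C = 0 → x² + 0.16010·x − 1.515e-03 = 0. x = (−0.16010 + √(0.16010² + 4 × 1.515e-03)) / 2 = 8.9612e-03 M. [H⁺] = C + x = 0.15 + 8.9612e-03 = 1.5896e-01 M. pH = -log(1.5896e-01) = 0.80.

pH = 0.80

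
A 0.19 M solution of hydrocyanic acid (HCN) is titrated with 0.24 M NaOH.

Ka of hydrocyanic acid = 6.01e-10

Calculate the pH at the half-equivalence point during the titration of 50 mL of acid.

At half-equivalence [HA] = [A⁻], so Henderson-Hasselbalch gives pH = pKa = -log(6.01e-10) = 9.22.

pH = pKa = 9.22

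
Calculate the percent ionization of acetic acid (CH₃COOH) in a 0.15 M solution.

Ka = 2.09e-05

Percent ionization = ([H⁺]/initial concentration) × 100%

Using Ka equilibrium: x² + Ka×x - Ka×C = 0. Solving: [H⁺] = 1.7602e-03. Percent = (1.7602e-03/0.15) × 100

Percent ionization = 1.17%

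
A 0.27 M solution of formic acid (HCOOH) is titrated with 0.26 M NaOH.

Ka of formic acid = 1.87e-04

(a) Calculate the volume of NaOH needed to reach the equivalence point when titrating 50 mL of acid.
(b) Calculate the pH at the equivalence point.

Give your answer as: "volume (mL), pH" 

moles acid = 0.27 × 50/1000 = 0.0135 mol; V_base = moles/0.26 × 1000 = 51.9 mL. At equivalence only the conjugate base is present: [A⁻] = 0.0135/0.102 = 1.3245e-01 M. Kb = Kw/Ka = 5.35e-11; [OH⁻] = √(Kb × [A⁻]) = 2.6614e-06; pOH = 5.57; pH = 14 - pOH = 8.43.

V = 51.9 mL, pH = 8.43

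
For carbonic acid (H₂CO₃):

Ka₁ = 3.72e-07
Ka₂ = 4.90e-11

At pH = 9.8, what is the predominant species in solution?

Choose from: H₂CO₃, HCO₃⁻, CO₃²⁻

pKa₁ = 6.43, pKa₂ = 10.31. For a polyprotic acid the predominant species crosses at each pKa: below pKa_n the protonated form dominates, above it the deprotonated form does. At pH = 9.8, the predominant species is HCO₃⁻.

HCO₃⁻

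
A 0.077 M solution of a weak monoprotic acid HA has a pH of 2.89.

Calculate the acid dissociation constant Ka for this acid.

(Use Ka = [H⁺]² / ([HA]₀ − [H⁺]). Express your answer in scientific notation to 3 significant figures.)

[H⁺] = 10^(−pH) = 10^(−2.89) = 1.288e-03 M. For HA ⇌ H⁺ + A⁻, Ka = [H⁺][A⁻]/[HA] = [H⁺]² / ([HA]₀ − [H⁺]) = (1.288e-03)² / (0.077 − 1.288e-03) = 2.19e-05.

K_a = 2.19e-05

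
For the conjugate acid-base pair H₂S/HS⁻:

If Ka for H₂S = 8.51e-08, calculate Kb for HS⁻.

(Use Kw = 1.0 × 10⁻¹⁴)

For a conjugate pair Ka × Kb = Kw, so Kb = Kw/Ka = 1.0 × 10⁻¹⁴ / 8.51e-08 = 1.18e-07.

K_b = 1.18e-07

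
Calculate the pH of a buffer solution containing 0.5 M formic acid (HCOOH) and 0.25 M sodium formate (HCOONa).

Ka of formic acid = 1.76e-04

pKa = -log(1.76e-04) = 3.75. pH = pKa + log([A⁻]/[HA]) = 3.75 + log(0.25/0.5)

pH = 3.45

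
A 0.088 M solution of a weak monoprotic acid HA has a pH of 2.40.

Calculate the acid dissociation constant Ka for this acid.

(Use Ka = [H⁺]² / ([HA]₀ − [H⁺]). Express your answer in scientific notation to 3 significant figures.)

[H⁺] = 10^(−pH) = 10^(−2.40) = 3.981e-03 M. For HA ⇌ H⁺ + A⁻, Ka = [H⁺][A⁻]/[HA] = [H⁺]² / ([HA]₀ − [H⁺]) = (3.981e-03)² / (0.088 − 3.981e-03) = 1.89e-04.

K_a = 1.89e-04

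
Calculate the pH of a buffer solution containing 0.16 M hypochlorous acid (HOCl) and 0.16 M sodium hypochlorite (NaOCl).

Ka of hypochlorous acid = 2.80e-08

pKa = -log(2.80e-08) = 7.55. pH = pKa + log([A⁻]/[HA]) = 7.55 + log(0.16/0.16)

pH = 7.55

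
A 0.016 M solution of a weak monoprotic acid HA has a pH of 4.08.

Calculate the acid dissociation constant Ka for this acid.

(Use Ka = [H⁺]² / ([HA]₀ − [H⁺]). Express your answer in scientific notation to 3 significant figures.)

[H⁺] = 10^(−pH) = 10^(−4.08) = 8.318e-05 M. For HA ⇌ H⁺ + A⁻, Ka = [H⁺][A⁻]/[HA] = [H⁺]² / ([HA]₀ − [H⁺]) = (8.318e-05)² / (0.016 − 8.318e-05) = 4.35e-07.

K_a = 4.35e-07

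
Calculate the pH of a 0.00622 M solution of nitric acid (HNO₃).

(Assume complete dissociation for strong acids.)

[H⁺] = 0.00622 M for strong acid. pH = -log[H⁺] = -log(0.00622)

pH = 2.21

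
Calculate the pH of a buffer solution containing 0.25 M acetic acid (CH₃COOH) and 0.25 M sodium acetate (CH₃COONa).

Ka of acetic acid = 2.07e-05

pKa = -log(2.07e-05) = 4.68. pH = pKa + log([A⁻]/[HA]) = 4.68 + log(0.25/0.25)

pH = 4.68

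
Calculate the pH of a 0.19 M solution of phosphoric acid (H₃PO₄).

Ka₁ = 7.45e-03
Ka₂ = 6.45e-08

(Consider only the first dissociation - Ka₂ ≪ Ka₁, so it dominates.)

First dissociation dominates. From Ka₁ = [H⁺][HA⁻]/[H₂A], x² + Ka₁·x − Ka₁·C = 0 with C = 0.19 M and Ka₁ = 7.45e-03. Solving: [H⁺] = (−Ka₁ + √(Ka₁² + 4·Ka₁·C)) / 2 = 3.4082e-02 M. pH = -log(3.4082e-02) = 1.47.

pH = 1.47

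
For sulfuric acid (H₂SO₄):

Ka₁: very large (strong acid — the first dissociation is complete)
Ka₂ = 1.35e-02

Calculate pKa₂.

pKa₂ = -log(Ka₂) = -log(1.35e-02) = 1.87.

pK_{a2} = 1.87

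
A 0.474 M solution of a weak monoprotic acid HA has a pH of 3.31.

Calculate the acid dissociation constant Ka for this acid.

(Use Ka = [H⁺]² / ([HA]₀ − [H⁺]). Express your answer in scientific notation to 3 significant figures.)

[H⁺] = 10^(−pH) = 10^(−3.31) = 4.898e-04 M. For HA ⇌ H⁺ + A⁻, Ka = [H⁺][A⁻]/[HA] = [H⁺]² / ([HA]₀ − [H⁺]) = (4.898e-04)² / (0.474 − 4.898e-04) = 5.07e-07.

K_a = 5.07e-07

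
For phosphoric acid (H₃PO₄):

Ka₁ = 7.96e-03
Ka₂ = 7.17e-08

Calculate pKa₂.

pKa₂ = -log(Ka₂) = -log(7.17e-08) = 7.14.

pK_{a2} = 7.14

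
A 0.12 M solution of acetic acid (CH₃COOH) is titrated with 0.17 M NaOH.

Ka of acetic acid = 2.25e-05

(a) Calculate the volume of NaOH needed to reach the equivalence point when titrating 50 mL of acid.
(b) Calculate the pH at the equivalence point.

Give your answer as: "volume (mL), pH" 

moles acid = 0.12 × 50/1000 = 0.006 mol; V_base = moles/0.17 × 1000 = 35.3 mL. At equivalence only the conjugate base is present: [A⁻] = 0.006/0.085 = 7.0345e-02 M. Kb = Kw/Ka = 4.44e-10; [OH⁻] = √(Kb × [A⁻]) = 5.5915e-06; pOH = 5.25; pH = 14 - pOH = 8.75.

V = 35.3 mL, pH = 8.75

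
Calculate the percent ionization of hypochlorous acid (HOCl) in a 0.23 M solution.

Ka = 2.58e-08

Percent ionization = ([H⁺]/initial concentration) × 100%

Using Ka equilibrium: x² + Ka×x - Ka×C = 0. Solving: [H⁺] = 7.7020e-05. Percent = (7.7020e-05/0.23) × 100

Percent ionization = 0.0335%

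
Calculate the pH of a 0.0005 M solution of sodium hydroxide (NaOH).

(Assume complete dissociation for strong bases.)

[OH⁻] = 0.0005 M for strong base. pOH = -log[OH⁻] = 3.30, pH = 14 - pOH

pH = 10.70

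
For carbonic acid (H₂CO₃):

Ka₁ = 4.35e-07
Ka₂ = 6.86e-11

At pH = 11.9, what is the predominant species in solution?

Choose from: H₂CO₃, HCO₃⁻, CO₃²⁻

pKa₁ = 6.36, pKa₂ = 10.16. For a polyprotic acid the predominant species crosses at each pKa: below pKa_n the protonated form dominates, above it the deprotonated form does. At pH = 11.9, the predominant species is CO₃²⁻.

CO₃²⁻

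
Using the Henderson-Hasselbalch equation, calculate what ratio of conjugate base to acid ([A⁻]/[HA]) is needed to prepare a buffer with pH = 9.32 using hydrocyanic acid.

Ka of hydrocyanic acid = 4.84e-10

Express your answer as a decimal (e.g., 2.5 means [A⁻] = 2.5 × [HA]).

pKa = -log(4.84e-10) = 9.3152. pH = pKa + log([A⁻]/[HA]), so log([A⁻]/[HA]) = pH − pKa = 9.32 − 9.3152 = 0.0048. [A⁻]/[HA] = 10^(0.0048) = 1.01

[A⁻]/[HA] = 1.01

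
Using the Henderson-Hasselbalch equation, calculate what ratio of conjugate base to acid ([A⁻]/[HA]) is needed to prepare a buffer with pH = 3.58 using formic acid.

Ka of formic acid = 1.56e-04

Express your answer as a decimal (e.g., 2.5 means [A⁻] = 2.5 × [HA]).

pKa = -log(1.56e-04) = 3.8069. pH = pKa + log([A⁻]/[HA]), so log([A⁻]/[HA]) = pH − pKa = 3.58 − 3.8069 = -0.2269. [A⁻]/[HA] = 10^(-0.2269) = 0.593

[A⁻]/[HA] = 0.593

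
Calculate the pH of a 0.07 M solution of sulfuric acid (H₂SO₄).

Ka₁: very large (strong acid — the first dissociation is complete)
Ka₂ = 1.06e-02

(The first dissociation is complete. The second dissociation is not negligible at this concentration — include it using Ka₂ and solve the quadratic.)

First dissociation is complete: [H⁺]₀ = [HSO₄⁻]₀ = C = 0.07 M. Second dissociation HSO₄⁻ ⇌ H⁺ + SO₄²⁻: let x = [SO₄²⁻]. Ka₂ = (C + x)·x / (C − x) = 1.06e-02 → x² + (C + Ka₂)·x − Ka₂·C = 0 → x² + 0.08060·x − 7.420e-04 = 0. x = (−0.08060 + √(0.08060² + 4 × 7.420e-04)) / 2 = 8.3425e-03 M. [H⁺] = C + x = 0.07 + 8.3425e-03 = 7.8342e-02 M. pH = -log(7.8342e-02) = 1.11.

pH = 1.11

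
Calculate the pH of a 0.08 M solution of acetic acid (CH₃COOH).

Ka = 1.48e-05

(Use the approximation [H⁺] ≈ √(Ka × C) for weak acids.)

[H⁺] = √(Ka × C) = √(1.48e-05 × 0.08) = 1.0881e-03. pH = -log(1.0881e-03)

pH = 2.96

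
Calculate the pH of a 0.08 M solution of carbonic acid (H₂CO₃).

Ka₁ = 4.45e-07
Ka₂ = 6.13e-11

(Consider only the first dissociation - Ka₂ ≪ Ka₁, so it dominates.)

First dissociation dominates. From Ka₁ = [H⁺][HA⁻]/[H₂A], x² + Ka₁·x − Ka₁·C = 0 with C = 0.08 M and Ka₁ = 4.45e-07. Solving: [H⁺] = (−Ka₁ + √(Ka₁² + 4·Ka₁·C)) / 2 = 1.8846e-04 M. pH = -log(1.8846e-04) = 3.72.

pH = 3.72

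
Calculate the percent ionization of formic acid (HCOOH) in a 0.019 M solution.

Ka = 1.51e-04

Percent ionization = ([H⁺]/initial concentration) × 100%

Using Ka equilibrium: x² + Ka×x - Ka×C = 0. Solving: [H⁺] = 1.6200e-03. Percent = (1.6200e-03/0.019) × 100

Percent ionization = 8.53%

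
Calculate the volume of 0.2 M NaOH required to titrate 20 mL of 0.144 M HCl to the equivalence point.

At equivalence: moles acid = moles base. moles HCl = 0.144 × 20/1000 = 0.00288 mol. V_base = moles / 0.2 × 1000 = 14.4 mL.

V_{base} = 14.4 mL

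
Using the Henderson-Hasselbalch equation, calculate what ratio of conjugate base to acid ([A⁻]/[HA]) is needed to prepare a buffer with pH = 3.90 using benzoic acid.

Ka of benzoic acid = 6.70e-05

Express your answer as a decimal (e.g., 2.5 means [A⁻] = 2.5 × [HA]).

pKa = -log(6.70e-05) = 4.1739. pH = pKa + log([A⁻]/[HA]), so log([A⁻]/[HA]) = pH − pKa = 3.90 − 4.1739 = -0.2739. [A⁻]/[HA] = 10^(-0.2739) = 0.532

[A⁻]/[HA] = 0.532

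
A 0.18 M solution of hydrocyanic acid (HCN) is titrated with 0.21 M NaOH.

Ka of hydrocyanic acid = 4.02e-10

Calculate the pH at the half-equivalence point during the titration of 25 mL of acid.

At half-equivalence [HA] = [A⁻], so Henderson-Hasselbalch gives pH = pKa = -log(4.02e-10) = 9.40.

pH = pKa = 9.40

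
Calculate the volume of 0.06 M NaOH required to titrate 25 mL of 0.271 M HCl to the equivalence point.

At equivalence: moles acid = moles base. moles HCl = 0.271 × 25/1000 = 0.006775 mol. V_base = moles / 0.06 × 1000 = 112.9 mL.

V_{base} = 112.9 mL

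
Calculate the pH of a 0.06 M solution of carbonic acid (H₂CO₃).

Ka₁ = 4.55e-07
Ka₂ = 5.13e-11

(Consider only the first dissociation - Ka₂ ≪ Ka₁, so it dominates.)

First dissociation dominates. From Ka₁ = [H⁺][HA⁻]/[H₂A], x² + Ka₁·x − Ka₁·C = 0 with C = 0.06 M and Ka₁ = 4.55e-07. Solving: [H⁺] = (−Ka₁ + √(Ka₁² + 4·Ka₁·C)) / 2 = 1.6500e-04 M. pH = -log(1.6500e-04) = 3.78.

pH = 3.78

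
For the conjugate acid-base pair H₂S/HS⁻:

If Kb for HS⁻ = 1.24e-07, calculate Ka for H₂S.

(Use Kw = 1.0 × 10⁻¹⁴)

For a conjugate pair Ka × Kb = Kw, so Ka = Kw/Kb = 1.0 × 10⁻¹⁴ / 1.24e-07 = 8.06e-08.

K_a = 8.06e-08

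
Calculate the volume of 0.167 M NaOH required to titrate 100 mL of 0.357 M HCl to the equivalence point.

At equivalence: moles acid = moles base. moles HCl = 0.357 × 100/1000 = 0.0357 mol. V_base = moles / 0.167 × 1000 = 213.8 mL.

V_{base} = 213.8 mL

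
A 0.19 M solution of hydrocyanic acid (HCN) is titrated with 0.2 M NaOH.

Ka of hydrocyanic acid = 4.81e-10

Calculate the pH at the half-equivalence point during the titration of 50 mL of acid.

At half-equivalence [HA] = [A⁻], so Henderson-Hasselbalch gives pH = pKa = -log(4.81e-10) = 9.32.

pH = pKa = 9.32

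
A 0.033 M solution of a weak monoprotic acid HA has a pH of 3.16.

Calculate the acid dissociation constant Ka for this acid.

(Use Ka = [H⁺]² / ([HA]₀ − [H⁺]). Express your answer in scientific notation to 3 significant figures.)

[H⁺] = 10^(−pH) = 10^(−3.16) = 6.918e-04 M. For HA ⇌ H⁺ + A⁻, Ka = [H⁺][A⁻]/[HA] = [H⁺]² / ([HA]₀ − [H⁺]) = (6.918e-04)² / (0.033 − 6.918e-04) = 1.48e-05.

K_a = 1.48e-05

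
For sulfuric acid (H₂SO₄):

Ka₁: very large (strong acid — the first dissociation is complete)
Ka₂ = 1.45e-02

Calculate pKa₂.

pKa₂ = -log(Ka₂) = -log(1.45e-02) = 1.84.

pK_{a2} = 1.84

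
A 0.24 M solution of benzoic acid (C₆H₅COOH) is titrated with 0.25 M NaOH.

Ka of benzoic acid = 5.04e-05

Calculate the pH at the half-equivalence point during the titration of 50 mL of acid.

At half-equivalence [HA] = [A⁻], so Henderson-Hasselbalch gives pH = pKa = -log(5.04e-05) = 4.30.

pH = pKa = 4.30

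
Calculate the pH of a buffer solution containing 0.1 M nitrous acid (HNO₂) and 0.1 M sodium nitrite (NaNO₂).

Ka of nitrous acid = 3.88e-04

pKa = -log(3.88e-04) = 3.41. pH = pKa + log([A⁻]/[HA]) = 3.41 + log(0.1/0.1)

pH = 3.41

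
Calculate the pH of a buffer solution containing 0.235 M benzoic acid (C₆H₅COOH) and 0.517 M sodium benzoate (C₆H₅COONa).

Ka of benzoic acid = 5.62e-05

pKa = -log(5.62e-05) = 4.25. pH = pKa + log([A⁻]/[HA]) = 4.25 + log(0.517/0.235)

pH = 4.59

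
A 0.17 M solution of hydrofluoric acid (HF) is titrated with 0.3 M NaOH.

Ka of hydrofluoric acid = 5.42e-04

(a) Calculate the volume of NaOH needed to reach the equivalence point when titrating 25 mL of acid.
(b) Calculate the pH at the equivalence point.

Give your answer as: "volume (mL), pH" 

moles acid = 0.17 × 25/1000 = 0.00425 mol; V_base = moles/0.3 × 1000 = 14.2 mL. At equivalence only the conjugate base is present: [A⁻] = 0.00425/0.039 = 1.0851e-01 M. Kb = Kw/Ka = 1.85e-11; [OH⁻] = √(Kb × [A⁻]) = 1.4149e-06; pOH = 5.85; pH = 14 - pOH = 8.15.

V = 14.2 mL, pH = 8.15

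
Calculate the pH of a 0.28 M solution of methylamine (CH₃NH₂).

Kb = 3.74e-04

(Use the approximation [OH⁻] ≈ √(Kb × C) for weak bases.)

[OH⁻] = √(Kb × C) = √(3.74e-04 × 0.28) = 1.0233e-02. pOH = 1.99, pH = 14 - pOH

pH = 12.01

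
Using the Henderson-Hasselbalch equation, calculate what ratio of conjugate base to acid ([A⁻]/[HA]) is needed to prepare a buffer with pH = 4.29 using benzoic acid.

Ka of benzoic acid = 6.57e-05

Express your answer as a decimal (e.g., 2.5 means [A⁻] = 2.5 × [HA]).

pKa = -log(6.57e-05) = 4.1824. pH = pKa + log([A⁻]/[HA]), so log([A⁻]/[HA]) = pH − pKa = 4.29 − 4.1824 = 0.1076. [A⁻]/[HA] = 10^(0.1076) = 1.28

[A⁻]/[HA] = 1.28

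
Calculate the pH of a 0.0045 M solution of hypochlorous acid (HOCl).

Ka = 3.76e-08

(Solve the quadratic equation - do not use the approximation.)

x² + Ka×x - Ka×C = 0. Using quadratic formula: [H⁺] = 1.2989e-05

pH = 4.89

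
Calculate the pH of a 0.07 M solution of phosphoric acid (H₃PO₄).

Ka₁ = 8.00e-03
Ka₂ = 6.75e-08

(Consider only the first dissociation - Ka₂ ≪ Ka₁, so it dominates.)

First dissociation dominates. From Ka₁ = [H⁺][HA⁻]/[H₂A], x² + Ka₁·x − Ka₁·C = 0 with C = 0.07 M and Ka₁ = 8.00e-03. Solving: [H⁺] = (−Ka₁ + √(Ka₁² + 4·Ka₁·C)) / 2 = 2.0000e-02 M. pH = -log(2.0000e-02) = 1.70.

pH = 1.70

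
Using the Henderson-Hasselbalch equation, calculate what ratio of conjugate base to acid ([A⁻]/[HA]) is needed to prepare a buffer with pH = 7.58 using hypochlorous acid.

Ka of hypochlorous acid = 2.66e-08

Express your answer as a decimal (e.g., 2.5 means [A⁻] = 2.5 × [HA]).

pKa = -log(2.66e-08) = 7.5751. pH = pKa + log([A⁻]/[HA]), so log([A⁻]/[HA]) = pH − pKa = 7.58 − 7.5751 = 0.0049. [A⁻]/[HA] = 10^(0.0049) = 1.01

[A⁻]/[HA] = 1.01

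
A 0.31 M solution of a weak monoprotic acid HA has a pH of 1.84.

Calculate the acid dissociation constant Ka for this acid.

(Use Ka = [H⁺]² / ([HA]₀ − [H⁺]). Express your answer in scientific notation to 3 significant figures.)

[H⁺] = 10^(−pH) = 10^(−1.84) = 1.445e-02 M. For HA ⇌ H⁺ + A⁻, Ka = [H⁺][A⁻]/[HA] = [H⁺]² / ([HA]₀ − [H⁺]) = (1.445e-02)² / (0.31 − 1.445e-02) = 7.07e-04.

K_a = 7.07e-04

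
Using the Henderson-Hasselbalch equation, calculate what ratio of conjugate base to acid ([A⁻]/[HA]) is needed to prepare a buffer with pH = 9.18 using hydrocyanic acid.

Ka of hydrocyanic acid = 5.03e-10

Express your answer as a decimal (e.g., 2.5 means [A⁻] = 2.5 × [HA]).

pKa = -log(5.03e-10) = 9.2984. pH = pKa + log([A⁻]/[HA]), so log([A⁻]/[HA]) = pH − pKa = 9.18 − 9.2984 = -0.1184. [A⁻]/[HA] = 10^(-0.1184) = 0.761

[A⁻]/[HA] = 0.761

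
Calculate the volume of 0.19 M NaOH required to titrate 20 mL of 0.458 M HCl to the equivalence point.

At equivalence: moles acid = moles base. moles HCl = 0.458 × 20/1000 = 0.00916 mol. V_base = moles / 0.19 × 1000 = 48.2 mL.

V_{base} = 48.2 mL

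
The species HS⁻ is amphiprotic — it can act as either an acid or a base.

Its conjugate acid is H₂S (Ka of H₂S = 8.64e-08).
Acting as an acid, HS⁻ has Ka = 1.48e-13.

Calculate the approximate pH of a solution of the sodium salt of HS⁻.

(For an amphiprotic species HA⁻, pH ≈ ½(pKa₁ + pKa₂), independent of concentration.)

pKa₁ = -log(8.64e-08) = 7.06; pKa₂ = -log(1.48e-13) = 12.83. For an amphiprotic species, pH ≈ ½(pKa₁ + pKa₂) = ½(7.06 + 12.83) = 9.95.

pH = 9.95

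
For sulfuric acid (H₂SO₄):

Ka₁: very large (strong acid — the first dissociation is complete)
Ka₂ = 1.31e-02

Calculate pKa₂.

pKa₂ = -log(Ka₂) = -log(1.31e-02) = 1.88.

pK_{a2} = 1.88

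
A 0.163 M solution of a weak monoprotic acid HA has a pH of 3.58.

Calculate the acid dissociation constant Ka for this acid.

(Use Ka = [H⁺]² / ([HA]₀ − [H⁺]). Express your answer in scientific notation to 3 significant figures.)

[H⁺] = 10^(−pH) = 10^(−3.58) = 2.630e-04 M. For HA ⇌ H⁺ + A⁻, Ka = [H⁺][A⁻]/[HA] = [H⁺]² / ([HA]₀ − [H⁺]) = (2.630e-04)² / (0.163 − 2.630e-04) = 4.25e-07.

K_a = 4.25e-07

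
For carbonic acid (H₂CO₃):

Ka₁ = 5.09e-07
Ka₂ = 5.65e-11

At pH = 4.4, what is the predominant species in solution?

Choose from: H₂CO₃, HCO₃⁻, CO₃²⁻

pKa₁ = 6.29, pKa₂ = 10.25. For a polyprotic acid the predominant species crosses at each pKa: below pKa_n the protonated form dominates, above it the deprotonated form does. At pH = 4.4, the predominant species is H₂CO₃.

H₂CO₃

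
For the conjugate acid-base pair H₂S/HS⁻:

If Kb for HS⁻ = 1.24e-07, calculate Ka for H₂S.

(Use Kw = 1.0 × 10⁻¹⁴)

For a conjugate pair Ka × Kb = Kw, so Ka = Kw/Kb = 1.0 × 10⁻¹⁴ / 1.24e-07 = 8.06e-08.

K_a = 8.06e-08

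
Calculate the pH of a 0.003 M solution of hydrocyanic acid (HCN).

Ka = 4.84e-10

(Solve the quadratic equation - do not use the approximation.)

x² + Ka×x - Ka×C = 0. Using quadratic formula: [H⁺] = 1.2047e-06

pH = 5.92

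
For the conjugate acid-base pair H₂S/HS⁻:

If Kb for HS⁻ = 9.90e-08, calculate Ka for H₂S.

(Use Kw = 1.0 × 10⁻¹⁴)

For a conjugate pair Ka × Kb = Kw, so Ka = Kw/Kb = 1.0 × 10⁻¹⁴ / 9.90e-08 = 1.01e-07.

K_a = 1.01e-07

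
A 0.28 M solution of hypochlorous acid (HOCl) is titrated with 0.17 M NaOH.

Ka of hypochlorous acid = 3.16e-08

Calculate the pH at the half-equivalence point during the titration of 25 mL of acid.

At half-equivalence [HA] = [A⁻], so Henderson-Hasselbalch gives pH = pKa = -log(3.16e-08) = 7.50.

pH = pKa = 7.50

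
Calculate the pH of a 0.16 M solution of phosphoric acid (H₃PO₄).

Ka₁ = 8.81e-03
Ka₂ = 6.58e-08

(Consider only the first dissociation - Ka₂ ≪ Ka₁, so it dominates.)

First dissociation dominates. From Ka₁ = [H⁺][HA⁻]/[H₂A], x² + Ka₁·x − Ka₁·C = 0 with C = 0.16 M and Ka₁ = 8.81e-03. Solving: [H⁺] = (−Ka₁ + √(Ka₁² + 4·Ka₁·C)) / 2 = 3.3397e-02 M. pH = -log(3.3397e-02) = 1.48.

pH = 1.48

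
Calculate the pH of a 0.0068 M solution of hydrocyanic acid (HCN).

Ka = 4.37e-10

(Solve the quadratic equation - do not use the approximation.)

x² + Ka×x - Ka×C = 0. Using quadratic formula: [H⁺] = 1.7236e-06

pH = 5.76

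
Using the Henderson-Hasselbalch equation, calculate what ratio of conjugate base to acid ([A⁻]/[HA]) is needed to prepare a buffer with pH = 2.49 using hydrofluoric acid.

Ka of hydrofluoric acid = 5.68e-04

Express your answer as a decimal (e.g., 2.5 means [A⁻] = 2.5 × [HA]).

pKa = -log(5.68e-04) = 3.2457. pH = pKa + log([A⁻]/[HA]), so log([A⁻]/[HA]) = pH − pKa = 2.49 − 3.2457 = -0.7557. [A⁻]/[HA] = 10^(-0.7557) = 0.176

[A⁻]/[HA] = 0.176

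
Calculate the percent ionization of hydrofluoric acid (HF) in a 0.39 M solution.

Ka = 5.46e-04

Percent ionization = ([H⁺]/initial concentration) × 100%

Using Ka equilibrium: x² + Ka×x - Ka×C = 0. Solving: [H⁺] = 1.4322e-02. Percent = (1.4322e-02/0.39) × 100

Percent ionization = 3.67%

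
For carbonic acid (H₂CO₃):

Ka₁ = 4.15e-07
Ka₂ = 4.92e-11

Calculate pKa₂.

pKa₂ = -log(Ka₂) = -log(4.92e-11) = 10.31.

pK_{a2} = 10.31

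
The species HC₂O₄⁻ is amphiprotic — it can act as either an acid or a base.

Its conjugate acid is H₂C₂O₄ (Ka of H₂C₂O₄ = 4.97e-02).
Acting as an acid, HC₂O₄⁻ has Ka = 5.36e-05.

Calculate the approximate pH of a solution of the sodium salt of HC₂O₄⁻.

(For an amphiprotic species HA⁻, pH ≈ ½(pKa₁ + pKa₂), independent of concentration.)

pKa₁ = -log(4.97e-02) = 1.30; pKa₂ = -log(5.36e-05) = 4.27. For an amphiprotic species, pH ≈ ½(pKa₁ + pKa₂) = ½(1.30 + 4.27) = 2.79.

pH = 2.79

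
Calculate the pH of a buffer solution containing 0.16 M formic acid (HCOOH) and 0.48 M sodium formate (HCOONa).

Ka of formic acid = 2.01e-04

pKa = -log(2.01e-04) = 3.70. pH = pKa + log([A⁻]/[HA]) = 3.70 + log(0.48/0.16)

pH = 4.17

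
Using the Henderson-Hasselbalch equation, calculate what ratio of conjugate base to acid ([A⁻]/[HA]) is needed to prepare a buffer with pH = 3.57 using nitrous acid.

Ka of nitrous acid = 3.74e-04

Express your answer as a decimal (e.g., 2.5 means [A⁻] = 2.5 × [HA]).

pKa = -log(3.74e-04) = 3.4271. pH = pKa + log([A⁻]/[HA]), so log([A⁻]/[HA]) = pH − pKa = 3.57 − 3.4271 = 0.1429. [A⁻]/[HA] = 10^(0.1429) = 1.39

[A⁻]/[HA] = 1.39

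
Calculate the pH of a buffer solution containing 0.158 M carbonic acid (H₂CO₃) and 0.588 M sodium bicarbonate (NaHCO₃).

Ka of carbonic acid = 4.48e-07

pKa = -log(4.48e-07) = 6.35. pH = pKa + log([A⁻]/[HA]) = 6.35 + log(0.588/0.158)

pH = 6.92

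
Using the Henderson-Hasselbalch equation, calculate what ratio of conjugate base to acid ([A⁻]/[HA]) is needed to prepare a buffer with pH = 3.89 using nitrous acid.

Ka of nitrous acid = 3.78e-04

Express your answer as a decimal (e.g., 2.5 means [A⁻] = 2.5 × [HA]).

pKa = -log(3.78e-04) = 3.4225. pH = pKa + log([A⁻]/[HA]), so log([A⁻]/[HA]) = pH − pKa = 3.89 − 3.4225 = 0.4675. [A⁻]/[HA] = 10^(0.4675) = 2.93

[A⁻]/[HA] = 2.93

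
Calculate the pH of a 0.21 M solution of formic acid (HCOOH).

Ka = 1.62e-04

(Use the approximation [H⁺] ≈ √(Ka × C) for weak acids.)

[H⁺] = √(Ka × C) = √(1.62e-04 × 0.21) = 5.8327e-03. pH = -log(5.8327e-03)

pH = 2.23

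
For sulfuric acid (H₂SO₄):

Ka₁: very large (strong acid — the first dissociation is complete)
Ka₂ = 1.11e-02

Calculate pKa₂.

pKa₂ = -log(Ka₂) = -log(1.11e-02) = 1.95.

pK_{a2} = 1.95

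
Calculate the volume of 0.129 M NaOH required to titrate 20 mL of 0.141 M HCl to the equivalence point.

At equivalence: moles acid = moles base. moles HCl = 0.141 × 20/1000 = 0.00282 mol. V_base = moles / 0.129 × 1000 = 21.9 mL.

V_{base} = 21.9 mL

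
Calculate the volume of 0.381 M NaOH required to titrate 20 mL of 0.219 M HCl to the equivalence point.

At equivalence: moles acid = moles base. moles HCl = 0.219 × 20/1000 = 0.00438 mol. V_base = moles / 0.381 × 1000 = 11.5 mL.

V_{base} = 11.5 mL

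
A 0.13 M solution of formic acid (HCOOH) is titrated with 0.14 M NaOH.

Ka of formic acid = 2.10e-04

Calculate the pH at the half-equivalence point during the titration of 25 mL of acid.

At half-equivalence [HA] = [A⁻], so Henderson-Hasselbalch gives pH = pKa = -log(2.10e-04) = 3.68.

pH = pKa = 3.68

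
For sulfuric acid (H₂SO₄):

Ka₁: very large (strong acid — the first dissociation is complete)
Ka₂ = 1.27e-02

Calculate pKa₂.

pKa₂ = -log(Ka₂) = -log(1.27e-02) = 1.90.

pK_{a2} = 1.90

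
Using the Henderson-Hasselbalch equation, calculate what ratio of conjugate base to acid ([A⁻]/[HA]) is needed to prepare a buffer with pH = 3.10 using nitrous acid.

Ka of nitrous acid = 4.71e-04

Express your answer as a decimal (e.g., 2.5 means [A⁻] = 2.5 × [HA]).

pKa = -log(4.71e-04) = 3.3270. pH = pKa + log([A⁻]/[HA]), so log([A⁻]/[HA]) = pH − pKa = 3.10 − 3.3270 = -0.2270. [A⁻]/[HA] = 10^(-0.2270) = 0.593

[A⁻]/[HA] = 0.593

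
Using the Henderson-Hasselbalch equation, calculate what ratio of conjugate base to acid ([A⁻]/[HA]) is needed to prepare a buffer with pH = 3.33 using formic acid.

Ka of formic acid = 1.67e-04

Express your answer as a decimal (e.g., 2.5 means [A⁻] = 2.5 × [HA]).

pKa = -log(1.67e-04) = 3.7773. pH = pKa + log([A⁻]/[HA]), so log([A⁻]/[HA]) = pH − pKa = 3.33 − 3.7773 = -0.4473. [A⁻]/[HA] = 10^(-0.4473) = 0.357

[A⁻]/[HA] = 0.357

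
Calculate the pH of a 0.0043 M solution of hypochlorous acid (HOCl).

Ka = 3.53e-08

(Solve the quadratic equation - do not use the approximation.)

x² + Ka×x - Ka×C = 0. Using quadratic formula: [H⁺] = 1.2303e-05

pH = 4.91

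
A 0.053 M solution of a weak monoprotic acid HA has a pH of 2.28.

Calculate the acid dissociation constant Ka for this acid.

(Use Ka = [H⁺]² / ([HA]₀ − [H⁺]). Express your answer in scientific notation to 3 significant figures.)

[H⁺] = 10^(−pH) = 10^(−2.28) = 5.248e-03 M. For HA ⇌ H⁺ + A⁻, Ka = [H⁺][A⁻]/[HA] = [H⁺]² / ([HA]₀ − [H⁺]) = (5.248e-03)² / (0.053 − 5.248e-03) = 5.77e-04.

K_a = 5.77e-04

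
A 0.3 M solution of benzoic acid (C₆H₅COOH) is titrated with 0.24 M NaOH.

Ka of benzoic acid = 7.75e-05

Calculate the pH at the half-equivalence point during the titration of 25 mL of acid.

At half-equivalence [HA] = [A⁻], so Henderson-Hasselbalch gives pH = pKa = -log(7.75e-05) = 4.11.

pH = pKa = 4.11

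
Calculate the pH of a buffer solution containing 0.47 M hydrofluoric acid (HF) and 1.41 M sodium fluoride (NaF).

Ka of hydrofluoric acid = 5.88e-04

pKa = -log(5.88e-04) = 3.23. pH = pKa + log([A⁻]/[HA]) = 3.23 + log(1.41/0.47)

pH = 3.71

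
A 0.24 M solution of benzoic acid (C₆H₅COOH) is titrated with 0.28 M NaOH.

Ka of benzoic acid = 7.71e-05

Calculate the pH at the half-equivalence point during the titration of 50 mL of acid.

At half-equivalence [HA] = [A⁻], so Henderson-Hasselbalch gives pH = pKa = -log(7.71e-05) = 4.11.

pH = pKa = 4.11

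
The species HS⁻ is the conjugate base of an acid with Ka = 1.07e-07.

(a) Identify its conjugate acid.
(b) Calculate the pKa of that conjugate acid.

(a) The conjugate acid is formed by adding one H⁺ to HS⁻, giving H₂S. (b) pKa = -log(Ka) = -log(1.07e-07) = 6.97.

Conjugate acid: H₂S; pK_a = 6.97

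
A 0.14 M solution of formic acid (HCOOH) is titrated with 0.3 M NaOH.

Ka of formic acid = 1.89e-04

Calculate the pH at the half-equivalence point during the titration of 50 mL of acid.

At half-equivalence [HA] = [A⁻], so Henderson-Hasselbalch gives pH = pKa = -log(1.89e-04) = 3.72.

pH = pKa = 3.72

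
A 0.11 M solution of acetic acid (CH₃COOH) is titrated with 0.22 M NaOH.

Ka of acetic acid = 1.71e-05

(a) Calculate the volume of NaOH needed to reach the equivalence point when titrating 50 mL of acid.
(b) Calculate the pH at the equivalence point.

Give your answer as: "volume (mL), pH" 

moles acid = 0.11 × 50/1000 = 0.0055 mol; V_base = moles/0.22 × 1000 = 25.0 mL. At equivalence only the conjugate base is present: [A⁻] = 0.0055/0.075 = 7.3333e-02 M. Kb = Kw/Ka = 5.85e-10; [OH⁻] = √(Kb × [A⁻]) = 6.5487e-06; pOH = 5.18; pH = 14 - pOH = 8.82.

V = 25.0 mL, pH = 8.82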